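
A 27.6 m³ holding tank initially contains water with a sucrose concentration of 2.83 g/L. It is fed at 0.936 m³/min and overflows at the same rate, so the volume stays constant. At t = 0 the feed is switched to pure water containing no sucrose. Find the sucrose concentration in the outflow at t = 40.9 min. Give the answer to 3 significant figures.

0.707 g/L

Mass balance on the solute (V constant): V dC/dt = Q(C_in − C).
Time constant τ = V/Q = 27.6/0.936 = 29.487 min.
Integrating: C(t) = C_in + (C₀ − C_in) e^(−t/τ).
C(40.9) = 0 + (2.83 − 0)·e^(−40.9/29.487) = 0 + (2.8300)·0.24981 = 0.70697 g/L.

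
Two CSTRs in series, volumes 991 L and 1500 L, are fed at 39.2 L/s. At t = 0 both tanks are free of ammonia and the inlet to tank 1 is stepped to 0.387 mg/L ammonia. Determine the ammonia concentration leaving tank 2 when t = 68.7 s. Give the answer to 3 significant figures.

0.247 mg/L

Time constants: τᵢ = Vᵢ/Q for each well-mixed tank.
τ₁ = 991/39.2 = 25.281 s; τ₂ = 1500/39.2 = 38.265 s.
Solving the cascade with C₁(0)=C₂(0)=0 gives C₂(t) = C_in[1 − (τ₁ e^(−t/τ₁) − τ₂ e^(−t/τ₂))/(τ₁ − τ₂)].
At t = 68.7: e^(−t/τ₁) = 0.066040, e^(−t/τ₂) = 0.16607.
C₂ = 0.387·[1 − (25.281·0.066040 − 38.265·0.16607)/(-12.985)] = 0.387·0.63918 = 0.24736 mg/L.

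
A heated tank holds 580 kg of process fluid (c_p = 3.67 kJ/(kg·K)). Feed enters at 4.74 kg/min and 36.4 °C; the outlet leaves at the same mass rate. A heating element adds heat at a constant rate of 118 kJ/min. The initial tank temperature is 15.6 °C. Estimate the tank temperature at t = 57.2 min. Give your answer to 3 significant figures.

25.9 °C

Unsteady energy balance on the tank contents: M c_p dT/dt = ṁ c_p (T_in − T) + 118.
τ = M/ṁ = 122.36 min; T_ss = T_in + Q̇/(ṁ c_p) = 36.4 + 118/(4.74·3.67) = 43.183 °C.
T approaches T_ss exponentially: T(t) = T_ss + (T₀ − T_ss) e^(−t/τ).
T(57.2) = 43.183 + (-27.583)·e^(−57.2/122.36) = 43.183 + (-27.583)·0.62659 = 25.900 °C.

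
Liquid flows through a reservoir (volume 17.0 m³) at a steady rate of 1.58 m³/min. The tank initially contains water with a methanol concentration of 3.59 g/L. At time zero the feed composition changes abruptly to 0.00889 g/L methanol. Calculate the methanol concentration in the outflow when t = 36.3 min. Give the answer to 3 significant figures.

0.132 g/L

Accumulation = in − out for the solute gives V dC/dt = Q(C_in − C).
Time constant τ = V/Q = 17.0/1.58 = 10.759 min.
Solution: C(t) = C_in + (C₀ − C_in) e^(−t/τ).
C(36.3) = 0.00889 + (3.59 − 0.00889)·e^(−36.3/10.759) = 0.00889 + (3.5811)·0.034260 = 0.13158 g/L.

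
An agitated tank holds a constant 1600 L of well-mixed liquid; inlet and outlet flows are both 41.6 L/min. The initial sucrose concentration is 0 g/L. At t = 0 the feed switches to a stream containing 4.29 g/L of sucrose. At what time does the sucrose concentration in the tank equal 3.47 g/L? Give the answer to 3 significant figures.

63.6 min

Mass balance on the solute (V constant): V dC/dt = Q(C_in − C), so τ = V/Q = 38.462 min.
C(t) = C_in + (C₀ − C_in) e^(−t/τ). Set C = 3.47 and solve for t:
e^(−t/τ) = (C − C_in)/(C₀ − C_in) = (3.47 − 4.29)/(0 − 4.29) = 0.19114
t = −τ ln(…) = 38.462 × 1.6547 = 63.644 min.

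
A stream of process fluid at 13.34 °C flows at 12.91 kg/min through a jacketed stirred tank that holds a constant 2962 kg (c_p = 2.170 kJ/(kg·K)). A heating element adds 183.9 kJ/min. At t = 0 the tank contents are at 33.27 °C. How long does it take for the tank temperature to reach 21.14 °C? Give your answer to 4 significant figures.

M c_p dT/dt = ṁ c_p (T_in − T) + Q̇.
τ = M/ṁ = 229.435 min; T_ss = T_in + Q̇/(ṁ c_p) = 19.9044 °C.
T(t) = T_ss + (T₀ − T_ss) e^(−t/τ). Set T = 21.14:
e^(−t/τ) = (21.14 − 19.9044)/(33.27 − 19.9044) = 0.0924455
t = −229.435 · ln(0.0924455) = 546.315 min.

546.3 min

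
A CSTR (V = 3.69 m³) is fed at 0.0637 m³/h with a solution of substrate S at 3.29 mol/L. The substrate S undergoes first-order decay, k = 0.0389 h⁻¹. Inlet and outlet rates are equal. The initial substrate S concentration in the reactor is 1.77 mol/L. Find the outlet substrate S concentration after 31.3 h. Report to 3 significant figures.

V dC/dt = Q(C_in − C) − k V C.
dC/dt = (Q/V) C_in − (Q/V + k) C; effective rate a = Q/V + k = 0.017263 + 0.0389 = 0.056163 h⁻¹.
C_ss = Q C_in/(Q + kV) = 1.0113 mol/L; C(t) = C_ss + (C₀ − C_ss) e^(−a t).
C(31.3) = 1.0113 + (0.75875)·e^(−0.056163·31.3) = 1.0113 + (0.75875)·0.17241 = 1.1421 mol/L.

1.14 mol/L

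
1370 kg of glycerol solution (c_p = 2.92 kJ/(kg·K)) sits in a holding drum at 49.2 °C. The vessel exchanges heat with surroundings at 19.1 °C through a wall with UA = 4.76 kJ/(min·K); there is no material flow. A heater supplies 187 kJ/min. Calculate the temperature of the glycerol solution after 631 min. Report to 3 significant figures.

First-law balance (no shaft work): M c_p dT/dt = −UA(T − T_amb) + Q̇.
dT/dt = (T_ss − T)/τ with T_ss = T_amb + Q̇/UA = 19.1 + 187/4.76 = 58.386 °C, τ = M c_p/UA = 1370·2.92/4.76 = 840.42 min.
Solution: T(t) = T_ss + (T₀ − T_ss) e^(−t/τ).
T(631) = 58.386 + (-9.1857)·0.47198 = 54.050 °C.

54.1 °C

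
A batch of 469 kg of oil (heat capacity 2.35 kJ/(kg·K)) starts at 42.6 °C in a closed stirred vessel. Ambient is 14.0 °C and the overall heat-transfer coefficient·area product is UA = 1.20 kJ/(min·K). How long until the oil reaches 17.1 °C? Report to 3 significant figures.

2040 min

Lumped-capacitance energy balance: M c_p dT/dt = UA(T_amb − T).
τ = M c_p/UA = 918.46 min; T_ss = T_amb = 14.000 °C.
T(t) = T_ss + (T₀ − T_ss)e^(−t/τ); set T = 17.1:
t = −τ ln[(T − T_ss)/(T₀ − T_ss)] = −918.46 · ln(0.10839) = 2040.8 min.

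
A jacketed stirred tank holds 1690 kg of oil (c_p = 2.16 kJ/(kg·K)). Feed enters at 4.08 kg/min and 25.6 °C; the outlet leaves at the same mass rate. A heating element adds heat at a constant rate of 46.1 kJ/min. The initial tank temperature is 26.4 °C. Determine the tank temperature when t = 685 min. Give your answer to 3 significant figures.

30.0 °C

Unsteady energy balance on the tank contents: M c_p dT/dt = ṁ c_p (T_in − T) + 46.1.
Rearrange: dT/dt = (T_ss − T)/τ with τ = M/ṁ = 414.22 min and T_ss = T_in + Q̇/(ṁ c_p) = 30.831 °C.
This is linear first-order; T(t) = T_ss + (T₀ − T_ss) e^(−t/τ).
T(685) = 30.831 + (-4.4310)·e^(−685/414.22) = 30.831 + (-4.4310)·0.19134 = 29.983 °C.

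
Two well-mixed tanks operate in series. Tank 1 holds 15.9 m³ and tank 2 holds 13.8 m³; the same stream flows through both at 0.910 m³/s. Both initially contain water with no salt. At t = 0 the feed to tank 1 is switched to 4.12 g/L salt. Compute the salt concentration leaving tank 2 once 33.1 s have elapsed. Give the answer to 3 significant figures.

2.48 g/L

Time constants: τᵢ = Vᵢ/Q for each well-mixed tank.
τ₁ = 15.9/0.910 = 17.473 s; τ₂ = 13.8/0.910 = 15.165 s.
Tank 1: C₁ = C_in(1 − e^(−t/τ₁)). Tank 2 (τ₁ ≠ τ₂): C₂ = C_in[1 − (τ₁ e^(−t/τ₁) − τ₂ e^(−t/τ₂))/(τ₁ − τ₂)].
At t = 33.1: e^(−t/τ₁) = 0.15041, e^(−t/τ₂) = 0.11274.
C₂ = 4.12·[1 − (17.473·0.15041 − 15.165·0.11274)/(2.3077)] = 4.12·0.60205 = 2.4804 g/L.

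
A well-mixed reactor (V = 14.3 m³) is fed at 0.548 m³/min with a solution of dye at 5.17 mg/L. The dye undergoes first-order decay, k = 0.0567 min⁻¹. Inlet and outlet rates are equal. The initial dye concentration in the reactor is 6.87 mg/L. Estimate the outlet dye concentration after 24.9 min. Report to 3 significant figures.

2.53 mg/L

Accumulation = in − out − consumed: V dC/dt = Q C_in − Q C − k V C.
dC/dt = (Q/V) C_in − (Q/V + k) C; effective rate a = Q/V + k = 0.038322 + 0.0567 = 0.095022 min⁻¹.
C_ss = Q C_in/(Q + kV) = 2.0850 mg/L; C(t) = C_ss + (C₀ − C_ss) e^(−a t).
C(24.9) = 2.0850 + (4.7850)·e^(−0.095022·24.9) = 2.0850 + (4.7850)·0.093852 = 2.5341 mg/L.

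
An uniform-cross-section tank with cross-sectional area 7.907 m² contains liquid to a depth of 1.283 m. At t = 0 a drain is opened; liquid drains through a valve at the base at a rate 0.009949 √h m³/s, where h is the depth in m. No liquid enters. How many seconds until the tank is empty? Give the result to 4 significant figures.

Volume balance on the tank: A dh/dt = −0.009949 √h.
This is separable: 2 d(√h)/dt = −0.009949/A, so √h = √h₀ − (0.009949/(2A)) t.
Tank is empty when √h = 0: t_empty = 2A√h₀/0.009949.
t_empty = 2·7.907·√1.283/0.009949 = 15.8140·1.13270/0.009949 = 1800.43 s.

1800 s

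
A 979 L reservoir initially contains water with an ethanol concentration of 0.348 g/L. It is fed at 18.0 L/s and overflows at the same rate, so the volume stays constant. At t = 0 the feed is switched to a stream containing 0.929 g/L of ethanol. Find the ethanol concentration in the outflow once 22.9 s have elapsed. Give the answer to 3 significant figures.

0.548 g/L

Unsteady species balance (constant V, well mixed): V dC/dt = Q(C_in − C).
Rewrite as dC/dt + C/τ = C_in/τ, τ = V/Q = 54.389 s.
This is linear first-order; C(t) = C_in + (C₀ − C_in) e^(−t/τ).
C(22.9) = 0.929 + (0.348 − 0.929)·e^(−22.9/54.389) = 0.929 + (-0.58100)·0.65636 = 0.54765 g/L.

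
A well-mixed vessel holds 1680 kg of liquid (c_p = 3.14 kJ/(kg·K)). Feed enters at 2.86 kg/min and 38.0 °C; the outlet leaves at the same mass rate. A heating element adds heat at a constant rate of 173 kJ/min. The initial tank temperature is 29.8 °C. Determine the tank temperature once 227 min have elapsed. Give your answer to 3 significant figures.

38.6 °C

Heat balance on the well-mixed liquid: M c_p dT/dt = ṁ c_p (T_in − T) + 173.
τ = M/ṁ = 587.41 min; T_ss = T_in + Q̇/(ṁ c_p) = 38.0 + 173/(2.86·3.14) = 57.264 °C.
Integrating: T(t) = T_ss + (T₀ − T_ss) e^(−t/τ).
T(227) = 57.264 + (-27.464)·e^(−227/587.41) = 57.264 + (-27.464)·0.67947 = 38.603 °C.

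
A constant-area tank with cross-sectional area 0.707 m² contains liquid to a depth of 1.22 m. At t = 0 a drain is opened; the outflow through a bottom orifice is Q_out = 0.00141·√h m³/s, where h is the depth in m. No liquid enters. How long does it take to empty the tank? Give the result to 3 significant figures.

1110 s

Unsteady balance on liquid volume: A dh/dt = −0.00141 √h.
This is separable: 2 d(√h)/dt = −0.00141/A, so √h = √h₀ − (0.00141/(2A)) t.
Tank is empty when √h = 0: t_empty = 2A√h₀/0.00141.
t_empty = 2·0.707·√1.22/0.00141 = 1.4140·1.1045/0.00141 = 1107.7 s.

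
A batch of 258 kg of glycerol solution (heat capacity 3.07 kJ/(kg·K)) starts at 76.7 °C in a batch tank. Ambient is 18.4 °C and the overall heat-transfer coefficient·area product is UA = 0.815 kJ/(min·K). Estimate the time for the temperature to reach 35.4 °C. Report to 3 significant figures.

1200 min

M c_p dT/dt = −UA(T − T_amb).
τ = M c_p/UA = 971.85 min; T_ss = T_amb = 18.400 °C.
T(t) = T_ss + (T₀ − T_ss)e^(−t/τ); set T = 35.4:
t = −τ ln[(T − T_ss)/(T₀ − T_ss)] = −971.85 · ln(0.29160) = 1197.7 min.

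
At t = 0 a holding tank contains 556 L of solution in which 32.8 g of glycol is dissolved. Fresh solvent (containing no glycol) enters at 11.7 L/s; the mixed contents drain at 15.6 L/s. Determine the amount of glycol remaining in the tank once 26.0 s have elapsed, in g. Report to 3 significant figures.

Let m(t) be the amount of glycol. Volume: V(t) = V₀ + (Q_in − Q_out) t = 556 − 3.9000 t; V(26.0) = 454.60 L.
Solute balance: dm/dt = 0 − Q_out C = −Q_out m/V(t).
dm/m = −Q_out dt/(V₀ − 3.9000 t); integrating gives ln(m/m₀) = −(Q_out/(Q_in−Q_out)) ln(V/V₀).
m = m₀ (V₀/V)^(Q_out/(Q_in−Q_out)) = 32.8 × (556/454.60)^(-4.0000) = 14.659 g.

14.7 g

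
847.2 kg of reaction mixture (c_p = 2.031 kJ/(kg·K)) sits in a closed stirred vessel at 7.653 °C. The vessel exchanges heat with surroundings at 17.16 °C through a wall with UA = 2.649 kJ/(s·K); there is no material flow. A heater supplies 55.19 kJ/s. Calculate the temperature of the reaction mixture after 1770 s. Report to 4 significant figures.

36.01 °C

M c_p dT/dt = −UA(T − T_amb) + Q̇.
dT/dt = (T_ss − T)/τ with T_ss = T_amb + Q̇/UA = 17.16 + 55.19/2.649 = 37.9943 °C, τ = M c_p/UA = 847.2·2.031/2.649 = 649.552 s.
T approaches T_ss exponentially: T(t) = T_ss + (T₀ − T_ss) e^(−t/τ).
T(1770) = 37.9943 + (-30.3413)·0.0655491 = 36.0054 °C.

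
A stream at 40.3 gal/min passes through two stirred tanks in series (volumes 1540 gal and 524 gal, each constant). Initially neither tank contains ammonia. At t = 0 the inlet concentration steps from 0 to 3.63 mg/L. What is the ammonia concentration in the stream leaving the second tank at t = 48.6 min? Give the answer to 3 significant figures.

2.13 mg/L

Each tank obeys Vᵢ dCᵢ/dt = Q(Cᵢ₋₁ − Cᵢ), so τᵢ = Vᵢ/Q.
τ₁ = 1540/40.3 = 38.213 min; τ₂ = 524/40.3 = 13.002 min.
Tank 1: C₁ = C_in(1 − e^(−t/τ₁)). Tank 2 (τ₁ ≠ τ₂): C₂ = C_in[1 − (τ₁ e^(−t/τ₁) − τ₂ e^(−t/τ₂))/(τ₁ − τ₂)].
At t = 48.6: e^(−t/τ₁) = 0.28033, e^(−t/τ₂) = 0.023808.
C₂ = 3.63·[1 − (38.213·0.28033 − 13.002·0.023808)/(25.211)] = 3.63·0.58738 = 2.1322 mg/L.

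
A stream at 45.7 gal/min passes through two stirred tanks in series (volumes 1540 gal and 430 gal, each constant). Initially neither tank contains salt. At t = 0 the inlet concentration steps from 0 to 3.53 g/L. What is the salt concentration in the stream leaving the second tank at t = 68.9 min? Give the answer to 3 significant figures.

Each tank obeys Vᵢ dCᵢ/dt = Q(Cᵢ₋₁ − Cᵢ), so τᵢ = Vᵢ/Q.
τ₁ = 1540/45.7 = 33.698 min; τ₂ = 430/45.7 = 9.4092 min.
Tank 1: C₁ = C_in(1 − e^(−t/τ₁)). Tank 2 (τ₁ ≠ τ₂): C₂ = C_in[1 − (τ₁ e^(−t/τ₁) − τ₂ e^(−t/τ₂))/(τ₁ − τ₂)].
At t = 68.9: e^(−t/τ₁) = 0.12943, e^(−t/τ₂) = 0.00066042.
C₂ = 3.53·[1 − (33.698·0.12943 − 9.4092·0.00066042)/(24.289)] = 3.53·0.82069 = 2.8970 g/L.

2.90 g/L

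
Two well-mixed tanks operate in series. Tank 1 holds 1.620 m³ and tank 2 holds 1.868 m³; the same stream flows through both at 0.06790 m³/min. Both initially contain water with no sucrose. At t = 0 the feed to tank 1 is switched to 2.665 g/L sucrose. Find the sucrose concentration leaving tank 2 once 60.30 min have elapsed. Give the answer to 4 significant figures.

Species balance on tank i: dCᵢ/dt = (Cᵢ₋₁ − Cᵢ)/τᵢ with τᵢ = Vᵢ/Q.
τ₁ = 1.620/0.06790 = 23.8586 min; τ₂ = 1.868/0.06790 = 27.5110 min.
Tank 1: C₁ = C_in(1 − e^(−t/τ₁)). Tank 2 (τ₁ ≠ τ₂): C₂ = C_in[1 − (τ₁ e^(−t/τ₁) − τ₂ e^(−t/τ₂))/(τ₁ − τ₂)].
At t = 60.30: e^(−t/τ₁) = 0.0798673, e^(−t/τ₂) = 0.111710.
C₂ = 2.665·[1 − (23.8586·0.0798673 − 27.5110·0.111710)/(-3.65243)] = 2.665·0.680283 = 1.81296 g/L.

1.813 g/L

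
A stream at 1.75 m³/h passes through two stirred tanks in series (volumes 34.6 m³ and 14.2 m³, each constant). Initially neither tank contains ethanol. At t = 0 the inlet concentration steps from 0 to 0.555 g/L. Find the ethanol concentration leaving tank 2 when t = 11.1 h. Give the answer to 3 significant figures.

Each tank obeys Vᵢ dCᵢ/dt = Q(Cᵢ₋₁ − Cᵢ), so τᵢ = Vᵢ/Q.
τ₁ = 34.6/1.75 = 19.771 h; τ₂ = 14.2/1.75 = 8.1143 h.
Solving the cascade with C₁(0)=C₂(0)=0 gives C₂(t) = C_in[1 − (τ₁ e^(−t/τ₁) − τ₂ e^(−t/τ₂))/(τ₁ − τ₂)].
At t = 11.1: e^(−t/τ₁) = 0.57040, e^(−t/τ₂) = 0.25463.
C₂ = 0.555·[1 − (19.771·0.57040 − 8.1143·0.25463)/(11.657)] = 0.555·0.20980 = 0.11644 g/L.

0.116 g/L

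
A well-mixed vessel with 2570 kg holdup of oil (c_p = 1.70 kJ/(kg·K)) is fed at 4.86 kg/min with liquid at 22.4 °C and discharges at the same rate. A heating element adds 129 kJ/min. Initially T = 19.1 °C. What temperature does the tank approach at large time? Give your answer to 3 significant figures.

38.0 °C

Energy balance: M c_p dT/dt = ṁ c_p (T_in − T) + 129.
At steady state dT/dt = 0 ⇒ T_ss = T_in + Q̇/(ṁ c_p) = 22.4 + 129/(4.86·1.70) = 38.014 °C.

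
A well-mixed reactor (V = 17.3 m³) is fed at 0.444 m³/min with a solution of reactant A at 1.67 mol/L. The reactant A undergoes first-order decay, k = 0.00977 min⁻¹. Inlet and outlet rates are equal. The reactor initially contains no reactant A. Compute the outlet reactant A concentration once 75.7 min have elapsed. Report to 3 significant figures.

1.13 mol/L

V dC/dt = Q(C_in − C) − k V C.
This is linear with rate a = Q/V + k = 0.035435 min⁻¹.
C_ss = Q C_in/(Q + kV) = 1.2096 mol/L; C(t) = C_ss + (C₀ − C_ss) e^(−a t).
C(75.7) = 1.2096 + (-1.2096)·e^(−0.035435·75.7) = 1.2096 + (-1.2096)·0.068398 = 1.1268 mol/L.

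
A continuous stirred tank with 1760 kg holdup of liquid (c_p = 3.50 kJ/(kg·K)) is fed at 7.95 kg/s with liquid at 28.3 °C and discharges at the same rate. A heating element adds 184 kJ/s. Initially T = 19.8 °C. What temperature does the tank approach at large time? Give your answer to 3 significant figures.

34.9 °C

M c_p dT/dt = ṁ c_p (T_in − T) + Q̇.
At steady state dT/dt = 0 ⇒ T_ss = T_in + Q̇/(ṁ c_p) = 28.3 + 184/(7.95·3.50) = 34.913 °C.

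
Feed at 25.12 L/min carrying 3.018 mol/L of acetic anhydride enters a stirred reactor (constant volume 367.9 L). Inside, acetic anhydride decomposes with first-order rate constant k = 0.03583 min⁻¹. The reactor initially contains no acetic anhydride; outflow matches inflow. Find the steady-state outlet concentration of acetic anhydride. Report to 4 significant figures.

V dC/dt = Q(C_in − C) − k V C.
Steady state (dC/dt = 0): C_ss = Q C_in/(Q + kV) = C_in/(1 + kV/Q).
C_ss = 25.12·3.018/(25.12 + 0.03583·367.9) = 75.8122/38.3019 = 1.97933 mol/L.

1.979 mol/L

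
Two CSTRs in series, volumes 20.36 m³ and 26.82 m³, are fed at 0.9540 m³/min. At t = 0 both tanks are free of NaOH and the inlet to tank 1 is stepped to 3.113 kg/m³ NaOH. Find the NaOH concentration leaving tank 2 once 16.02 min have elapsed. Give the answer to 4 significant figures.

0.4344 kg/m³

Time constants: τᵢ = Vᵢ/Q for each well-mixed tank.
τ₁ = 20.36/0.9540 = 21.3417 min; τ₂ = 26.82/0.9540 = 28.1132 min.
Solving the cascade with C₁(0)=C₂(0)=0 gives C₂(t) = C_in[1 − (τ₁ e^(−t/τ₁) − τ₂ e^(−t/τ₂))/(τ₁ − τ₂)].
At t = 16.02: e^(−t/τ₁) = 0.472063, e^(−t/τ₂) = 0.565617.
C₂ = 3.113·[1 − (21.3417·0.472063 − 28.1132·0.565617)/(-6.77149)] = 3.113·0.139531 = 0.434360 kg/m³.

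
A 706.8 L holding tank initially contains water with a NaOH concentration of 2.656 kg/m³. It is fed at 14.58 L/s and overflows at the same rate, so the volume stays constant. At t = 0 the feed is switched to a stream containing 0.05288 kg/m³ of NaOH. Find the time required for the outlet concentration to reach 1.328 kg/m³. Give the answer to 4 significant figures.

Species balance: V dC/dt = Q(C_in − C) ⇒ τ = V/Q = 48.4774 s.
C(t) = C_in + (C₀ − C_in) e^(−t/τ). Set C = 1.328 and solve for t:
e^(−t/τ) = (C − C_in)/(C₀ − C_in) = (1.328 − 0.05288)/(2.656 − 0.05288) = 0.489843
t = −τ ln(…) = 48.4774 × 0.713670 = 34.5969 s.

34.60 s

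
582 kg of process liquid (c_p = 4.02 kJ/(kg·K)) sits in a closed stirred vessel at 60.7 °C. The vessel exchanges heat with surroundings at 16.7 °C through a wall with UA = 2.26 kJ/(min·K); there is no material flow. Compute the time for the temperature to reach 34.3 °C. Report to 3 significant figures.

949 min

M c_p dT/dt = −UA(T − T_amb).
τ = M c_p/UA = 1035.2 min; T_ss = T_amb = 16.700 °C.
T(t) = T_ss + (T₀ − T_ss)e^(−t/τ); set T = 34.3:
t = −τ ln[(T − T_ss)/(T₀ − T_ss)] = −1035.2 · ln(0.40000) = 948.58 min.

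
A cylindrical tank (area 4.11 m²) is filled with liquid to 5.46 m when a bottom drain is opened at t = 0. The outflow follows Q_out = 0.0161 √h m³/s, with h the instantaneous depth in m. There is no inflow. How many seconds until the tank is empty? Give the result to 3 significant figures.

1190 s

With no inflow, A dh/dt = −0.0161 √h.
∫ h^(−1/2) dh = −(0.0161/A) ∫ dt, giving 2√h = 2√h₀ − (0.0161/A) t.
Set h = 0: 2√h₀ = (0.0161/A) t_empty ⇒ t_empty = 2A√h₀/0.0161.
t_empty = 2·4.11·√5.46/0.0161 = 8.2200·2.3367/0.0161 = 1193.0 s.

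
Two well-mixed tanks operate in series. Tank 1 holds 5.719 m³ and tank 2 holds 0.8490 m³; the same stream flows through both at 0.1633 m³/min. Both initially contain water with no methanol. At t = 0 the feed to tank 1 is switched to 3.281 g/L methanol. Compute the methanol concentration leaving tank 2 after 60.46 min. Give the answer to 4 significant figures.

2.595 g/L

Each tank obeys Vᵢ dCᵢ/dt = Q(Cᵢ₋₁ − Cᵢ), so τᵢ = Vᵢ/Q.
τ₁ = 5.719/0.1633 = 35.0214 min; τ₂ = 0.8490/0.1633 = 5.19902 min.
Solving the cascade with C₁(0)=C₂(0)=0 gives C₂(t) = C_in[1 − (τ₁ e^(−t/τ₁) − τ₂ e^(−t/τ₂))/(τ₁ − τ₂)].
At t = 60.46: e^(−t/τ₁) = 0.177929, e^(−t/τ₂) = 8.90307e-06.
C₂ = 3.281·[1 − (35.0214·0.177929 − 5.19902·8.90307e-06)/(29.8224)] = 3.281·0.791054 = 2.59545 g/L.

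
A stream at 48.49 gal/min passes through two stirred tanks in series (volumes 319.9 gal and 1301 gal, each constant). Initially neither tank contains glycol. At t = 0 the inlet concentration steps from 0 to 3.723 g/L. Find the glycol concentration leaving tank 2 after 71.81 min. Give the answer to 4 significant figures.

Time constants: τᵢ = Vᵢ/Q for each well-mixed tank.
τ₁ = 319.9/48.49 = 6.59724 min; τ₂ = 1301/48.49 = 26.8303 min.
Solving the cascade with C₁(0)=C₂(0)=0 gives C₂(t) = C_in[1 − (τ₁ e^(−t/τ₁) − τ₂ e^(−t/τ₂))/(τ₁ − τ₂)].
At t = 71.81: e^(−t/τ₁) = 1.87398e-05, e^(−t/τ₂) = 0.0688067.
C₂ = 3.723·[1 − (6.59724·1.87398e-05 − 26.8303·0.0688067)/(-20.2330)] = 3.723·0.908764 = 3.38333 g/L.

3.383 g/L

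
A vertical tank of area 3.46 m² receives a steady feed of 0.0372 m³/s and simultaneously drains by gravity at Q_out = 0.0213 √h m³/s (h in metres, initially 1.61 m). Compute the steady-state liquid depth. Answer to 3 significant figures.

3.05 m

Volume balance on the tank: A dh/dt = Q_in − 0.0213 √h. At steady state dh/dt = 0:
Q_in = 0.0213 √h_ss ⇒ √h_ss = 0.0372/0.0213 = 1.7465.
h_ss = 1.7465² = 3.0502 m. (Since h₀ = 1.61 m < h_ss, the level will rise toward this value.)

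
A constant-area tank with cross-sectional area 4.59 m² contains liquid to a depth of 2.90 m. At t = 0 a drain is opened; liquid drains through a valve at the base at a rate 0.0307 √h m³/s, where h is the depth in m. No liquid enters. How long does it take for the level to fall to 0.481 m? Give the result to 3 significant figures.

302 s

Unsteady balance on liquid volume: A dh/dt = −0.0307 √h.
∫ h^(−1/2) dh = −(0.0307/A) ∫ dt, giving 2√h = 2√h₀ − (0.0307/A) t.
t = 2A(√h₀ − √h)/0.0307 = 2·4.59·(√2.90 − √0.481)/0.0307
  = 9.1800 × (1.7029 − 0.69354) / 0.0307 = 301.83 s.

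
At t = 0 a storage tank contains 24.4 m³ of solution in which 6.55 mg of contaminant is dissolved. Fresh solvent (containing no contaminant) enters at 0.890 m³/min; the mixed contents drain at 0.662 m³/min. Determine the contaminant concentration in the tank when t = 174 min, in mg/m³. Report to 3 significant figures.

0.00620 mg/m³

Let m(t) be the amount of contaminant. Volume: V(t) = V₀ + (Q_in − Q_out) t = 24.4 + 0.22800 t; V(174) = 64.072 m³.
Solute balance: dm/dt = 0 − Q_out C = −Q_out m/V(t).
dm/m = −Q_out dt/(V₀ + 0.22800 t); integrating gives ln(m/m₀) = −(Q_out/(Q_in−Q_out)) ln(V/V₀).
m = m₀ (V₀/V)^(Q_out/(Q_in−Q_out)) = 6.55 × (24.4/64.072)^(2.9035) = 0.39707 mg.
C = m/V = 0.39707/64.072 = 0.0061972 mg/m³.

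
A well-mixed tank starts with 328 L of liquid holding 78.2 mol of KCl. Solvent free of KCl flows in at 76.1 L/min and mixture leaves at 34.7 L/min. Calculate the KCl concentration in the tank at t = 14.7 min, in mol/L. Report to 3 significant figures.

0.0347 mol/L

Total volume: dV/dt = Q_in − Q_out = 41.400 L/min, so V(t) = 328 + 41.400 t and V(14.7) = 936.58 L.
Species balance (pure solvent in): dm/dt = −Q_out · m/V(t).
Separate: dm/m = −Q_out dt/V(t) ⇒ ln(m/m₀) = −(Q_out/(Q_in−Q_out)) ln(V/V₀).
m = m₀ (V₀/V)^(Q_out/(Q_in−Q_out)) = 78.2 × (328/936.58)^(0.83816) = 32.455 mol.
C = m/V = 32.455/936.58 = 0.034653 mol/L.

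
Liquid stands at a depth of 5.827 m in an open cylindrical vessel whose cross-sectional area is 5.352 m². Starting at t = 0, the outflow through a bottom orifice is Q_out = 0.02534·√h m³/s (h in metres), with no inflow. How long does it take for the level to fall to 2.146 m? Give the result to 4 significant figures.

400.9 s

A dh/dt = −Q_out = −0.02534 √h.
∫ h^(−1/2) dh = −(0.02534/A) ∫ dt, giving 2√h = 2√h₀ − (0.02534/A) t.
t = 2A(√h₀ − √h)/0.02534 = 2·5.352·(√5.827 − √2.146)/0.02534
  = 10.7040 × (2.41392 − 1.46492) / 0.02534 = 400.870 s.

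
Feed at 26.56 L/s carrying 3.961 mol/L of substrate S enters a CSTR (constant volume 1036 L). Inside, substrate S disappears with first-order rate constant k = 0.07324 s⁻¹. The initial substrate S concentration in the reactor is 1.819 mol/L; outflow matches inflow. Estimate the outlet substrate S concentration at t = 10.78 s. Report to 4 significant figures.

1.300 mol/L

Species balance: V dC/dt = Q C_in − Q C − k V C.
dC/dt = (Q/V) C_in − (Q/V + k) C; effective rate a = Q/V + k = 0.0256371 + 0.07324 = 0.0988771 s⁻¹.
C_ss = Q C_in/(Q + kV) = 1.02702 mol/L; C(t) = C_ss + (C₀ − C_ss) e^(−a t).
C(10.78) = 1.02702 + (0.791983)·e^(−0.0988771·10.78) = 1.02702 + (0.791983)·0.344420 = 1.29979 mol/L.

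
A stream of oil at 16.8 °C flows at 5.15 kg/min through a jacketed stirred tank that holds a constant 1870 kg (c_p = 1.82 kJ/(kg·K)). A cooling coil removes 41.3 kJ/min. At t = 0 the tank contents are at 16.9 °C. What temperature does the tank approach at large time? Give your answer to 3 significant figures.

12.4 °C

M c_p dT/dt = ṁ c_p (T_in − T) − Q̇.
At steady state dT/dt = 0 ⇒ T_ss = T_in − Q̇/(ṁ c_p) = 16.8 − 41.3/(5.15·1.82) = 12.394 °C.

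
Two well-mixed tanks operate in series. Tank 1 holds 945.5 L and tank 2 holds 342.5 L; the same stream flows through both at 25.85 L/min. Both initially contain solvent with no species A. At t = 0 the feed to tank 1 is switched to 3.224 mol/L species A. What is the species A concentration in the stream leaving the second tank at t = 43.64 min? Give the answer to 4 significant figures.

Species balance on tank i: dCᵢ/dt = (Cᵢ₋₁ − Cᵢ)/τᵢ with τᵢ = Vᵢ/Q.
τ₁ = 945.5/25.85 = 36.5764 min; τ₂ = 342.5/25.85 = 13.2495 min.
Solving the cascade with C₁(0)=C₂(0)=0 gives C₂(t) = C_in[1 − (τ₁ e^(−t/τ₁) − τ₂ e^(−t/τ₂))/(τ₁ − τ₂)].
At t = 43.64: e^(−t/τ₁) = 0.303274, e^(−t/τ₂) = 0.0371161.
C₂ = 3.224·[1 − (36.5764·0.303274 − 13.2495·0.0371161)/(23.3269)] = 3.224·0.545550 = 1.75885 mol/L.

1.759 mol/L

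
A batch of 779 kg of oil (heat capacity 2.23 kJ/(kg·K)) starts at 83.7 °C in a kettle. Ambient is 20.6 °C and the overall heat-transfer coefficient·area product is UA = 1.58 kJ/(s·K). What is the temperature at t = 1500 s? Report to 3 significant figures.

Unsteady energy balance on the tank contents: M c_p dT/dt = −UA(T − T_amb).
dT/dt = (T_ss − T)/τ with T_ss = T_amb = 20.600 °C, τ = M c_p/UA = 779·2.23/1.58 = 1099.5 s.
T approaches T_ss exponentially: T(t) = T_ss + (T₀ − T_ss) e^(−t/τ).
T(1500) = 20.600 + (63.100)·0.25556 = 36.726 °C.

36.7 °C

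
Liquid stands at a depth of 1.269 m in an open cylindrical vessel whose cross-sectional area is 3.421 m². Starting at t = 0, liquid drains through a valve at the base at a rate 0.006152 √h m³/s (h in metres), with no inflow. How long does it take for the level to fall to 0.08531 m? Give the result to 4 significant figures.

928.0 s

A dh/dt = −Q_out = −0.006152 √h.
∫ h^(−1/2) dh = −(0.006152/A) ∫ dt, giving 2√h = 2√h₀ − (0.006152/A) t.
t = 2A(√h₀ − √h)/0.006152 = 2·3.421·(√1.269 − √0.08531)/0.006152
  = 6.84200 × (1.12650 − 0.292079) / 0.006152 = 928.008 s.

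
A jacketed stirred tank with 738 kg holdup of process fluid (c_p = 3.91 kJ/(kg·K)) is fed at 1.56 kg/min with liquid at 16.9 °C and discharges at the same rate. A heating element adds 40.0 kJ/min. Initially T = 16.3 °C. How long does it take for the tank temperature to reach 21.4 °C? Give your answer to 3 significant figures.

Energy balance: M c_p dT/dt = ṁ c_p (T_in − T) + 40.0.
τ = M/ṁ = 473.08 min; T_ss = T_in + Q̇/(ṁ c_p) = 23.458 °C.
T(t) = T_ss + (T₀ − T_ss) e^(−t/τ). Set T = 21.4:
e^(−t/τ) = (21.4 − 23.458)/(16.3 − 23.458) = 0.28749
t = −473.08 · ln(0.28749) = 589.72 min.

590 min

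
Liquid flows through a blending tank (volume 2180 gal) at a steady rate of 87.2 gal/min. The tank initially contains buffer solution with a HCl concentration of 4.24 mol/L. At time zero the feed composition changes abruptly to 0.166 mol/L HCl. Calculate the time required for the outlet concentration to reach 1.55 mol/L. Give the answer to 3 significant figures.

Accumulation = in − out for the solute gives V dC/dt = Q(C_in − C), so τ = V/Q = 25.000 min.
C(t) = C_in + (C₀ − C_in) e^(−t/τ). Set C = 1.55 and solve for t:
e^(−t/τ) = (C − C_in)/(C₀ − C_in) = (1.55 − 0.166)/(4.24 − 0.166) = 0.33972
t = −τ ln(…) = 25.000 × 1.0796 = 26.991 min.

27.0 min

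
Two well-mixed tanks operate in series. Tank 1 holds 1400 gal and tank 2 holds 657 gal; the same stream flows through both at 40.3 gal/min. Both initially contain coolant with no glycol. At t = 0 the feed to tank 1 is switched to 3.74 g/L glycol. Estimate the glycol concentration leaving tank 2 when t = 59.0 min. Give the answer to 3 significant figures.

2.54 g/L

Each tank obeys Vᵢ dCᵢ/dt = Q(Cᵢ₋₁ − Cᵢ), so τᵢ = Vᵢ/Q.
τ₁ = 1400/40.3 = 34.739 min; τ₂ = 657/40.3 = 16.303 min.
Tank 1: C₁ = C_in(1 − e^(−t/τ₁)). Tank 2 (τ₁ ≠ τ₂): C₂ = C_in[1 − (τ₁ e^(−t/τ₁) − τ₂ e^(−t/τ₂))/(τ₁ − τ₂)].
At t = 59.0: e^(−t/τ₁) = 0.18298, e^(−t/τ₂) = 0.026809.
C₂ = 3.74·[1 − (34.739·0.18298 − 16.303·0.026809)/(18.437)] = 3.74·0.67892 = 2.5392 g/L.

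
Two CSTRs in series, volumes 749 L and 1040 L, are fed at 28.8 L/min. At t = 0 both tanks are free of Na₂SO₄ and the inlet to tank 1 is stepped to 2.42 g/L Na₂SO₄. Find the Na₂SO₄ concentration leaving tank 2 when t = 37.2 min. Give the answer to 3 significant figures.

Each tank obeys Vᵢ dCᵢ/dt = Q(Cᵢ₋₁ − Cᵢ), so τᵢ = Vᵢ/Q.
τ₁ = 749/28.8 = 26.007 min; τ₂ = 1040/28.8 = 36.111 min.
Tank 1: C₁ = C_in(1 − e^(−t/τ₁)). Tank 2 (τ₁ ≠ τ₂): C₂ = C_in[1 − (τ₁ e^(−t/τ₁) − τ₂ e^(−t/τ₂))/(τ₁ − τ₂)].
At t = 37.2: e^(−t/τ₁) = 0.23922, e^(−t/τ₂) = 0.35695.
C₂ = 2.42·[1 − (26.007·0.23922 − 36.111·0.35695)/(-10.104)] = 2.42·0.34001 = 0.82282 g/L.

0.823 g/L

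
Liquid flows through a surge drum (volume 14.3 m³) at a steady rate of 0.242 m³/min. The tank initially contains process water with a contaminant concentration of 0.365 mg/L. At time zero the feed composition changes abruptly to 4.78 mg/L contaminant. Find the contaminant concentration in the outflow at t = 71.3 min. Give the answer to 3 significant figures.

3.46 mg/L

Transient balance on the dissolved component: V dC/dt = Q(C_in − C).
So dC/dt = (C_in − C)/τ with τ = V/Q = 14.3/0.242 = 59.091 min.
Integrating: C(t) = C_in + (C₀ − C_in) e^(−t/τ).
C(71.3) = 4.78 + (0.365 − 4.78)·e^(−71.3/59.091) = 4.78 + (-4.4150)·0.29921 = 3.4590 mg/L.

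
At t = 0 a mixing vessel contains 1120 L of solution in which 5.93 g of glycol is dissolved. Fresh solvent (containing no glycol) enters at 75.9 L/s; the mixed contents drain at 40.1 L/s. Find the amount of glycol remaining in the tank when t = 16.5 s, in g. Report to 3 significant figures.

3.69 g

Let m(t) be the amount of glycol. Volume: V(t) = V₀ + (Q_in − Q_out) t = 1120 + 35.800 t; V(16.5) = 1710.7 L.
Solute balance: dm/dt = 0 − Q_out C = −Q_out m/V(t).
dm/m = −Q_out dt/(V₀ + 35.800 t); integrating gives ln(m/m₀) = −(Q_out/(Q_in−Q_out)) ln(V/V₀).
m = m₀ (V₀/V)^(Q_out/(Q_in−Q_out)) = 5.93 × (1120/1710.7)^(1.1201) = 3.6898 g.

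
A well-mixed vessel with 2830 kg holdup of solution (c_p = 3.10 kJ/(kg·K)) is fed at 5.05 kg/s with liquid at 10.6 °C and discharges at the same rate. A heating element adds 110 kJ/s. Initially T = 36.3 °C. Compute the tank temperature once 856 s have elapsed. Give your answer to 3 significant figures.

21.7 °C

M c_p dT/dt = ṁ c_p (T_in − T) + Q̇.
τ = M/ṁ = 560.40 s; T_ss = T_in + Q̇/(ṁ c_p) = 10.6 + 110/(5.05·3.10) = 17.627 °C.
T approaches T_ss exponentially: T(t) = T_ss + (T₀ − T_ss) e^(−t/τ).
T(856) = 17.627 + (18.673)·e^(−856/560.40) = 17.627 + (18.673)·0.21708 = 21.680 °C.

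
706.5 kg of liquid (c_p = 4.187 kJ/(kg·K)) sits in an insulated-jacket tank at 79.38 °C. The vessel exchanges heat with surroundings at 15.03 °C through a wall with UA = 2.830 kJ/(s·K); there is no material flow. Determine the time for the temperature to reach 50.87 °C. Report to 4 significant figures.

Lumped-capacitance energy balance: M c_p dT/dt = UA(T_amb − T).
τ = M c_p/UA = 1045.27 s; T_ss = T_amb = 15.0300 °C.
T(t) = T_ss + (T₀ − T_ss)e^(−t/τ); set T = 50.87:
t = −τ ln[(T − T_ss)/(T₀ − T_ss)] = −1045.27 · ln(0.556954) = 611.768 s.

611.8 s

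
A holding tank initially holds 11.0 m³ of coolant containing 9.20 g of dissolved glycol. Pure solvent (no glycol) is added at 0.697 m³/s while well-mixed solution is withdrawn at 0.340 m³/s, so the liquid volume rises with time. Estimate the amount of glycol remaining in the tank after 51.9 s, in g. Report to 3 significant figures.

Let m(t) be the amount of glycol. Volume: V(t) = V₀ + (Q_in − Q_out) t = 11.0 + 0.35700 t; V(51.9) = 29.528 m³.
Solute balance: dm/dt = 0 − Q_out C = −Q_out m/V(t).
Separate: dm/m = −Q_out dt/V(t) ⇒ ln(m/m₀) = −(Q_out/(Q_in−Q_out)) ln(V/V₀).
m = m₀ (V₀/V)^(Q_out/(Q_in−Q_out)) = 9.20 × (11.0/29.528)^(0.95238) = 3.5922 g.

3.59 g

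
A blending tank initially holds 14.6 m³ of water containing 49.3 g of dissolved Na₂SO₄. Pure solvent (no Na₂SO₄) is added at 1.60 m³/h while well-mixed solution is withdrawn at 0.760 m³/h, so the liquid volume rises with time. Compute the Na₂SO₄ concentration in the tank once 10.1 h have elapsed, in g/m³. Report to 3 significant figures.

Let m(t) be the amount of Na₂SO₄. Volume: V(t) = V₀ + (Q_in − Q_out) t = 14.6 + 0.84000 t; V(10.1) = 23.084 m³.
Solute balance: dm/dt = 0 − Q_out C = −Q_out m/V(t).
dm/m = −Q_out dt/(V₀ + 0.84000 t); integrating gives ln(m/m₀) = −(Q_out/(Q_in−Q_out)) ln(V/V₀).
m = m₀ (V₀/V)^(Q_out/(Q_in−Q_out)) = 49.3 × (14.6/23.084)^(0.90476) = 32.571 g.
C = m/V = 32.571/23.084 = 1.4110 g/m³.

1.41 g/m³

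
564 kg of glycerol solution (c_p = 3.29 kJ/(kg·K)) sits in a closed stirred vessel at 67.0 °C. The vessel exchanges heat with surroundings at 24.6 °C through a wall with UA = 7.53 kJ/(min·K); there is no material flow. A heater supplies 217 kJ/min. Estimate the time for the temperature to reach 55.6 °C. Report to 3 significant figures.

451 min

M c_p dT/dt = −UA(T − T_amb) + Q̇.
τ = M c_p/UA = 246.42 min; T_ss = T_amb + Q̇/UA = 24.6 + 217/7.53 = 53.418 °C.
T(t) = T_ss + (T₀ − T_ss)e^(−t/τ); set T = 55.6:
t = −τ ln[(T − T_ss)/(T₀ − T_ss)] = −246.42 · ln(0.16065) = 450.59 min.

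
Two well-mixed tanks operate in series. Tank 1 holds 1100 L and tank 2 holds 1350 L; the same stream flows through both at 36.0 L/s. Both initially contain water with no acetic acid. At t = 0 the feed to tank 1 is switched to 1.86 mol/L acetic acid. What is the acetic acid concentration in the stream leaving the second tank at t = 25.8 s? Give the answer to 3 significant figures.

0.330 mol/L

Species balance on tank i: dCᵢ/dt = (Cᵢ₋₁ − Cᵢ)/τᵢ with τᵢ = Vᵢ/Q.
τ₁ = 1100/36.0 = 30.556 s; τ₂ = 1350/36.0 = 37.500 s.
Solving the cascade with C₁(0)=C₂(0)=0 gives C₂(t) = C_in[1 − (τ₁ e^(−t/τ₁) − τ₂ e^(−t/τ₂))/(τ₁ − τ₂)].
At t = 25.8: e^(−t/τ₁) = 0.42983, e^(−t/τ₂) = 0.50258.
C₂ = 1.86·[1 − (30.556·0.42983 − 37.500·0.50258)/(-6.9444)] = 1.86·0.17732 = 0.32982 mol/L.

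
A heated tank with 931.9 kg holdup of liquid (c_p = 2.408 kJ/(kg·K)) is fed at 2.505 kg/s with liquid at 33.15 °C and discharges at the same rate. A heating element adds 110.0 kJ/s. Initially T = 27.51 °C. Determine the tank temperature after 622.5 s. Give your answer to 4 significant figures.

First-law balance (no shaft work): M c_p dT/dt = ṁ c_p (T_in − T) + 110.0.
τ = M/ṁ = 372.016 s; T_ss = T_in + Q̇/(ṁ c_p) = 33.15 + 110.0/(2.505·2.408) = 51.3860 °C.
Solution: T(t) = T_ss + (T₀ − T_ss) e^(−t/τ).
T(622.5) = 51.3860 + (-23.8760)·e^(−622.5/372.016) = 51.3860 + (-23.8760)·0.187624 = 46.9063 °C.

46.91 °C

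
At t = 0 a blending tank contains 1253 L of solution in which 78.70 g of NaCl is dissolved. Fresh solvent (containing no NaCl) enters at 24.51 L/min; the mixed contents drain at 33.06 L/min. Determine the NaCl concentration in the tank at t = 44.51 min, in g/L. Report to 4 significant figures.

0.02225 g/L

Total volume: dV/dt = Q_in − Q_out = -8.55000 L/min, so V(t) = 1253 − 8.55000 t and V(44.51) = 872.439 L.
Species balance (pure solvent in): dm/dt = −Q_out · m/V(t).
Separate: dm/m = −Q_out dt/V(t) ⇒ ln(m/m₀) = −(Q_out/(Q_in−Q_out)) ln(V/V₀).
m = m₀ (V₀/V)^(Q_out/(Q_in−Q_out)) = 78.70 × (1253/872.439)^(-3.86667) = 19.4122 g.
C = m/V = 19.4122/872.439 = 0.0222504 g/L.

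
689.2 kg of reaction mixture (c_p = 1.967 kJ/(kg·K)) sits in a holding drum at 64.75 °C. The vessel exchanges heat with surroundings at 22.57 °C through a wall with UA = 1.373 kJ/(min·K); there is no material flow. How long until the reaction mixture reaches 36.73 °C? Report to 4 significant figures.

1078 min

First-law balance (no shaft work): M c_p dT/dt = −UA(T − T_amb).
τ = M c_p/UA = 987.368 min; T_ss = T_amb = 22.5700 °C.
T(t) = T_ss + (T₀ − T_ss)e^(−t/τ); set T = 36.73:
t = −τ ln[(T − T_ss)/(T₀ − T_ss)] = −987.368 · ln(0.335704) = 1077.74 min.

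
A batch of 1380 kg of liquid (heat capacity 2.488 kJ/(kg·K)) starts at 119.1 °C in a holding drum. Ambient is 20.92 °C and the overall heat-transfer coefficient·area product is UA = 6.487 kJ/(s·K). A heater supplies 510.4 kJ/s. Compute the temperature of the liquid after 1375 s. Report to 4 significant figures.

101.1 °C

Lumped-capacitance energy balance: M c_p dT/dt = UA(T_amb − T) + Q̇.
dT/dt = (T_ss − T)/τ with T_ss = T_amb + Q̇/UA = 20.92 + 510.4/6.487 = 99.6004 °C, τ = M c_p/UA = 1380·2.488/6.487 = 529.280 s.
Integrating: T(t) = T_ss + (T₀ − T_ss) e^(−t/τ).
T(1375) = 99.6004 + (19.4996)·0.0744321 = 101.052 °C.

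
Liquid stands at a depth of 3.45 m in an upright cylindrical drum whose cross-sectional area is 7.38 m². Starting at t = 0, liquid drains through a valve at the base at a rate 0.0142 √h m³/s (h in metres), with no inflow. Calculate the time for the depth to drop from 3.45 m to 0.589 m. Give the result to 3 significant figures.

1130 s

Unsteady balance on liquid volume: A dh/dt = −0.0142 √h.
This is separable: 2 d(√h)/dt = −0.0142/A, so √h = √h₀ − (0.0142/(2A)) t.
t = 2A(√h₀ − √h)/0.0142 = 2·7.38·(√3.45 − √0.589)/0.0142
  = 14.760 × (1.8574 − 0.76746) / 0.0142 = 1132.9 s.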